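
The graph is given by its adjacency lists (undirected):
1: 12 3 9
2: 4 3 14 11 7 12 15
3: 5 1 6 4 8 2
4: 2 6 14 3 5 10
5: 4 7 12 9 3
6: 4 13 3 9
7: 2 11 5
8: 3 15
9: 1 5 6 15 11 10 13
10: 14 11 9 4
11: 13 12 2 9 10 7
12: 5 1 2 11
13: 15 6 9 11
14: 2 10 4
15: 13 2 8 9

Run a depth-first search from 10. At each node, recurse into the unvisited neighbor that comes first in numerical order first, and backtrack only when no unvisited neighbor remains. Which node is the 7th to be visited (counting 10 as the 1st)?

5

Visit 10
10 → 4
4 → 2
2 → 3
3 → 1
1 → 9
9 → 5
5 → 7
7 → 11
11 → 12
11 → 13
13 → 6
13 → 15
15 → 8
2 → 14

Visit order: 10, 4, 2, 3, 1, 9, 5, 7, 11, 12, 13, 6, 15, 8, 14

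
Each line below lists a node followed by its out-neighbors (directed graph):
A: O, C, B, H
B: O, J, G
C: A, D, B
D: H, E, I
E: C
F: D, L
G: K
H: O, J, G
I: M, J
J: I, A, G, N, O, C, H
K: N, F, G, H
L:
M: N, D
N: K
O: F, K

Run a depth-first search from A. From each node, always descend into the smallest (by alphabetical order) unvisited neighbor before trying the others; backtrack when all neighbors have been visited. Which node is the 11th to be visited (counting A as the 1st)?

Visit A
A → B
B → G
G → K
K → F
F → D
D → E
E → C
D → H
H → J
J → I
I → M
M → N
J → O
F → L

Visit order: A, B, G, K, F, D, E, C, H, J, I, M, N, O, L

I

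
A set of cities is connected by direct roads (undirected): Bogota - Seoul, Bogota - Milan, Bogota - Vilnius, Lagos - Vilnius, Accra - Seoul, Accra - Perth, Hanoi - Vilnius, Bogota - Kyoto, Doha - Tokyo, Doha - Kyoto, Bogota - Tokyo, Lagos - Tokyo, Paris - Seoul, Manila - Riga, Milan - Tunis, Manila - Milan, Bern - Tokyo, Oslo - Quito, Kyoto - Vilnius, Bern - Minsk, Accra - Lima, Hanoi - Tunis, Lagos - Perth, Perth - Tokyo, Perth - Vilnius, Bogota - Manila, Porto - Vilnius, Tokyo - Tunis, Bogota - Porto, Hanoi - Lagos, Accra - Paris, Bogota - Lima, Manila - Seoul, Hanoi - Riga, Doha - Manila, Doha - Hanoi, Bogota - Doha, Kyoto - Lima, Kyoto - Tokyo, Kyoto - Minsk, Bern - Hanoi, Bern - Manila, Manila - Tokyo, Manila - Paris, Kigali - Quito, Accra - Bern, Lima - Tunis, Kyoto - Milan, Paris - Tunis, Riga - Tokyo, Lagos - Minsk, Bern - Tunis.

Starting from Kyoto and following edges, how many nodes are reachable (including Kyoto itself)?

19

BFS from Kyoto visits: Kyoto, Bogota, Doha, Lima, Milan, Minsk, Tokyo, Vilnius, Manila, Porto, Seoul, Hanoi, Accra, Tunis, Bern, Lagos, Perth, Riga, Paris
Reachable nodes: 19 of 22 total.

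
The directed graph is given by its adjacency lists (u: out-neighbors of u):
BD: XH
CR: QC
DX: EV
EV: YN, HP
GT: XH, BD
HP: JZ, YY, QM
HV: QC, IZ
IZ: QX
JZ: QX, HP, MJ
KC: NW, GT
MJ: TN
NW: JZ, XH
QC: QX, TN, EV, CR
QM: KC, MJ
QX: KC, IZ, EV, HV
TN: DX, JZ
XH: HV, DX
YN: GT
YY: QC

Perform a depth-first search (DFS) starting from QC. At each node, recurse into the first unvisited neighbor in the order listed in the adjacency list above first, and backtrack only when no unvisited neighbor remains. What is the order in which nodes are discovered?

Visit QC
QC → QX
QX → KC
KC → NW
NW → JZ
JZ → HP
HP → YY
HP → QM
QM → MJ
MJ → TN
TN → DX
DX → EV
EV → YN
YN → GT
GT → XH
XH → HV
HV → IZ
GT → BD
QC → CR

QC → QX → KC → NW → JZ → HP → YY → QM → MJ → TN → DX → EV → YN → GT → XH → HV → IZ → BD → CR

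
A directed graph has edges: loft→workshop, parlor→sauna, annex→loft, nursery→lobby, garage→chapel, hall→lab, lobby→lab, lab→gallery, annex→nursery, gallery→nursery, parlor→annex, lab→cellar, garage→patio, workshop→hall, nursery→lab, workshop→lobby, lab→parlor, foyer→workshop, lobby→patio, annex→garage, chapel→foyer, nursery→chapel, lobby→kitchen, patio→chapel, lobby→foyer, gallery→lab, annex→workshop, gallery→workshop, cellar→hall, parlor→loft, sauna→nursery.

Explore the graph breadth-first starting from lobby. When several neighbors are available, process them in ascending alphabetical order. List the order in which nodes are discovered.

Visit lobby; enqueue foyer, kitchen, lab, patio → queue [foyer, kitchen, lab, patio]
Visit foyer; enqueue workshop → queue [kitchen, lab, patio, workshop]
Visit kitchen → queue [lab, patio, workshop]
Visit lab; enqueue cellar, gallery, parlor → queue [patio, workshop, cellar, gallery, parlor]
Visit patio; enqueue chapel → queue [workshop, cellar, gallery, parlor, chapel]
Visit workshop; enqueue hall → queue [cellar, gallery, parlor, chapel, hall]
Visit cellar → queue [gallery, parlor, chapel, hall]
Visit gallery; enqueue nursery → queue [parlor, chapel, hall, nursery]
Visit parlor; enqueue annex, loft, sauna → queue [chapel, hall, nursery, annex, loft, sauna]
Visit chapel → queue [hall, nursery, annex, loft, sauna]
Visit hall → queue [nursery, annex, loft, sauna]
Visit nursery → queue [annex, loft, sauna]
Visit annex; enqueue garage → queue [loft, sauna, garage]
Visit loft → queue [sauna, garage]
Visit sauna → queue [garage]
Visit garage → queue []

lobby foyer kitchen lab patio workshop cellar gallery parlor chapel hall nursery annex loft sauna garage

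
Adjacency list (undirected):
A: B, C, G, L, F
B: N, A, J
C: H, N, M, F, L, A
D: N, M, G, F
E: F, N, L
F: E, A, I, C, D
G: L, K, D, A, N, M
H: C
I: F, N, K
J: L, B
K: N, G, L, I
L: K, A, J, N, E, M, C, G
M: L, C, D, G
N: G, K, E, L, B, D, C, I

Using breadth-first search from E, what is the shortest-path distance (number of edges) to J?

Level 0: E
Level 1: F, L, N
Level 2: A, B, C, D, G, I, J, K, M
Level 3: H
J first appears at level 2.

2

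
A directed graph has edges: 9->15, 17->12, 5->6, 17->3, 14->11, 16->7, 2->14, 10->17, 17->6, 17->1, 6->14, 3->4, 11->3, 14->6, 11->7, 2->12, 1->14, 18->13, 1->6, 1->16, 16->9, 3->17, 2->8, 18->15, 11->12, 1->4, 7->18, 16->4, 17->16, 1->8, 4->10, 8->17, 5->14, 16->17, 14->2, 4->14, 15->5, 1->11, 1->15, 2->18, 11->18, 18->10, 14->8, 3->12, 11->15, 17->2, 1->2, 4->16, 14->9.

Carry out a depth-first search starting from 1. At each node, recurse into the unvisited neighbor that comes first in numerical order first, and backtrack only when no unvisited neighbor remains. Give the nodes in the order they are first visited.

1 2 8 17 3 4 10 14 6 9 15 5 11 7 18 13 12 16

Visit 1
1 → 2
2 → 8
8 → 17
17 → 3
3 → 4
4 → 10
4 → 14
14 → 6
14 → 9
9 → 15
15 → 5
14 → 11
11 → 7
7 → 18
18 → 13
11 → 12
4 → 16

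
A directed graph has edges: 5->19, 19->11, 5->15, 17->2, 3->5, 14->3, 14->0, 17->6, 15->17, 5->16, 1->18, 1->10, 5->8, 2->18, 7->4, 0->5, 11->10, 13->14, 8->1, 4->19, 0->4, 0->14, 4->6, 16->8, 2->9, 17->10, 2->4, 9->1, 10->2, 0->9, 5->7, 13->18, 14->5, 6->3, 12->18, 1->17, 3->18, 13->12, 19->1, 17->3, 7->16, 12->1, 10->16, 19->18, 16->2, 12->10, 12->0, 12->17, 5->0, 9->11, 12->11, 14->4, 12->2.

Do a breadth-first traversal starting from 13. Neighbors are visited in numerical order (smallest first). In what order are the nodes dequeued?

13, 12, 14, 18, 0, 1, 2, 10, 11, 17, 3, 4, 5, 9, 16, 6, 19, 7, 8, 15

Visit 13; enqueue 12, 14, 18 → queue [12, 14, 18]
Visit 12; enqueue 0, 1, 2, 10, 11, 17 → queue [14, 18, 0, 1, 2, 10, 11, 17]
Visit 14; enqueue 3, 4, 5 → queue [18, 0, 1, 2, 10, 11, 17, 3, 4, 5]
Visit 18 → queue [0, 1, 2, 10, 11, 17, 3, 4, 5]
Visit 0; enqueue 9 → queue [1, 2, 10, 11, 17, 3, 4, 5, 9]
Visit 1 → queue [2, 10, 11, 17, 3, 4, 5, 9]
Visit 2 → queue [10, 11, 17, 3, 4, 5, 9]
Visit 10; enqueue 16 → queue [11, 17, 3, 4, 5, 9, 16]
Visit 11 → queue [17, 3, 4, 5, 9, 16]
Visit 17; enqueue 6 → queue [3, 4, 5, 9, 16, 6]
Visit 3 → queue [4, 5, 9, 16, 6]
Visit 4; enqueue 19 → queue [5, 9, 16, 6, 19]
Visit 5; enqueue 7, 8, 15 → queue [9, 16, 6, 19, 7, 8, 15]
Visit 9 → queue [16, 6, 19, 7, 8, 15]
Visit 16 → queue [6, 19, 7, 8, 15]
Visit 6 → queue [19, 7, 8, 15]
Visit 19 → queue [7, 8, 15]
Visit 7 → queue [8, 15]
Visit 8 → queue [15]
Visit 15 → queue []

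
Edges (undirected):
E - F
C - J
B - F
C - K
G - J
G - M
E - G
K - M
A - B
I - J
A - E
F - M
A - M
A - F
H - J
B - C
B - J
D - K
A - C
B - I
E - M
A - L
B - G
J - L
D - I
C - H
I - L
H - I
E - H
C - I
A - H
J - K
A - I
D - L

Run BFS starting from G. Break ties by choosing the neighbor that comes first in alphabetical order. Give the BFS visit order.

Visit G; enqueue B, E, J, M → queue [B, E, J, M]
Visit B; enqueue A, C, F, I → queue [E, J, M, A, C, F, I]
Visit E; enqueue H → queue [J, M, A, C, F, I, H]
Visit J; enqueue K, L → queue [M, A, C, F, I, H, K, L]
Visit M → queue [A, C, F, I, H, K, L]
Visit A → queue [C, F, I, H, K, L]
Visit C → queue [F, I, H, K, L]
Visit F → queue [I, H, K, L]
Visit I; enqueue D → queue [H, K, L, D]
Visit H → queue [K, L, D]
Visit K → queue [L, D]
Visit L → queue [D]
Visit D → queue []

G, B, E, J, M, A, C, F, I, H, K, L, D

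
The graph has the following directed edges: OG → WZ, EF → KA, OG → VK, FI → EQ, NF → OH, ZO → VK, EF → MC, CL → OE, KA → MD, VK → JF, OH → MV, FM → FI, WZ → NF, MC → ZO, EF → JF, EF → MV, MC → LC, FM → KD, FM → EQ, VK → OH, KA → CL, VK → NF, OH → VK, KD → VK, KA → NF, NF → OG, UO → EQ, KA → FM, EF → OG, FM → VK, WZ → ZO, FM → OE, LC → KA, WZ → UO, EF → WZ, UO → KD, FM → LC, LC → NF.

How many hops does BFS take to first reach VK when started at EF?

2

Level 0: EF
Level 1: JF, KA, MC, MV, OG, WZ
Level 2: CL, FM, LC, MD, NF, UO, VK, ZO
Level 3: EQ, FI, KD, OE, OH
VK first appears at level 2.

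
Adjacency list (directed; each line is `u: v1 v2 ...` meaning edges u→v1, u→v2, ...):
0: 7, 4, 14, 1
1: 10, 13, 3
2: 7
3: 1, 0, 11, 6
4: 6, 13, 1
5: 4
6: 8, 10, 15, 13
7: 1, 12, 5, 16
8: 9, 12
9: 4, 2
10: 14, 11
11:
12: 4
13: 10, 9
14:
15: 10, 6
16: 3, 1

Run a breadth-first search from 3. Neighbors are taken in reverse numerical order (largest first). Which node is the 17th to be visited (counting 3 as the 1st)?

Visit 3; enqueue 11, 6, 1, 0 → queue [11, 6, 1, 0]
Visit 11 → queue [6, 1, 0]
Visit 6; enqueue 15, 13, 10, 8 → queue [1, 0, 15, 13, 10, 8]
Visit 1 → queue [0, 15, 13, 10, 8]
Visit 0; enqueue 14, 7, 4 → queue [15, 13, 10, 8, 14, 7, 4]
Visit 15 → queue [13, 10, 8, 14, 7, 4]
Visit 13; enqueue 9 → queue [10, 8, 14, 7, 4, 9]
Visit 10 → queue [8, 14, 7, 4, 9]
Visit 8; enqueue 12 → queue [14, 7, 4, 9, 12]
Visit 14 → queue [7, 4, 9, 12]
Visit 7; enqueue 16, 5 → queue [4, 9, 12, 16, 5]
Visit 4 → queue [9, 12, 16, 5]
Visit 9; enqueue 2 → queue [12, 16, 5, 2]
Visit 12 → queue [16, 5, 2]
Visit 16 → queue [5, 2]
Visit 5 → queue [2]
Visit 2 → queue []

Visit order: 3, 11, 6, 1, 0, 15, 13, 10, 8, 14, 7, 4, 9, 12, 16, 5, 2

2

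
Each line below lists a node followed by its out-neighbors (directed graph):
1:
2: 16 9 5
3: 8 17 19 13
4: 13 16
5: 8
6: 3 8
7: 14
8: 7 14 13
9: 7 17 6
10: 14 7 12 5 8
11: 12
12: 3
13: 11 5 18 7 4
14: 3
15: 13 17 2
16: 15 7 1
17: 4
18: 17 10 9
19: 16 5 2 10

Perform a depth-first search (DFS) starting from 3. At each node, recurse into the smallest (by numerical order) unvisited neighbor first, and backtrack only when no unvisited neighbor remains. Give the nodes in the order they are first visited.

3, 8, 7, 14, 13, 4, 16, 1, 15, 2, 5, 9, 6, 17, 11, 12, 18, 10, 19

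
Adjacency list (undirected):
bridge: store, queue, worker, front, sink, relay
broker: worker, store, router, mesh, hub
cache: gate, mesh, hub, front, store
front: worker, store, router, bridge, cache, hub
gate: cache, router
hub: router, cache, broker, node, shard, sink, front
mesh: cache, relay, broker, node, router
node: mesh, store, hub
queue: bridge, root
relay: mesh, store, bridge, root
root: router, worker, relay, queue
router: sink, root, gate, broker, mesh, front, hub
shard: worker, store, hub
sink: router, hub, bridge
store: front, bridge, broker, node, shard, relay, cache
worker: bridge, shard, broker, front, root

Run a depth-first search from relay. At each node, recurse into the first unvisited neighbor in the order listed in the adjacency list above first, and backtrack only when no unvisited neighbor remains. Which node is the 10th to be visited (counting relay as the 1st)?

Visit relay
relay → mesh
mesh → cache
cache → gate
gate → router
router → sink
sink → hub
hub → broker
broker → worker
worker → bridge
bridge → store
store → front
store → node
store → shard
bridge → queue
queue → root

Visit order: relay, mesh, cache, gate, router, sink, hub, broker, worker, bridge, store, front, node, shard, queue, root

bridge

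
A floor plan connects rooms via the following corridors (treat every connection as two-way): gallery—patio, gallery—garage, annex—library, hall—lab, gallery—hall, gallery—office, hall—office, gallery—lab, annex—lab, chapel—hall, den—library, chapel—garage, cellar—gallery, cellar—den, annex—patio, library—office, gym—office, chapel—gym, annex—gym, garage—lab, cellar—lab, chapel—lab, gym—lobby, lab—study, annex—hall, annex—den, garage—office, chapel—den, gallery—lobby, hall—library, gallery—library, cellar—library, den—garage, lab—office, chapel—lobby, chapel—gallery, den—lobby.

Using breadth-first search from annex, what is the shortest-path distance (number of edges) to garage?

Level 0: annex
Level 1: den, gym, hall, lab, library, patio
Level 2: cellar, chapel, gallery, garage, lobby, office, study
garage first appears at level 2.

2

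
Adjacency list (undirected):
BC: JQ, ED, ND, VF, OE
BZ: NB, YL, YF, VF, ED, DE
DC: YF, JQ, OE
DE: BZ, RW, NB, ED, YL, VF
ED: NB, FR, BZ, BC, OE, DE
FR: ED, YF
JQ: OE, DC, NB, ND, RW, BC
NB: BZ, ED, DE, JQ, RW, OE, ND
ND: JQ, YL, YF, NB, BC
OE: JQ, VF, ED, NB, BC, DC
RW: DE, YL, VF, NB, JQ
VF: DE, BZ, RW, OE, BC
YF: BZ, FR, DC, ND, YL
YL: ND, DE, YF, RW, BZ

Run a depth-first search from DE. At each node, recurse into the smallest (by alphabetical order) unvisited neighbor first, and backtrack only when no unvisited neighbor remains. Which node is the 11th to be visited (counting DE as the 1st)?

Visit DE
DE → BZ
BZ → ED
ED → BC
BC → JQ
JQ → DC
DC → OE
OE → NB
NB → ND
ND → YF
YF → FR
YF → YL
YL → RW
RW → VF

Visit order: DE, BZ, ED, BC, JQ, DC, OE, NB, ND, YF, FR, YL, RW, VF

FR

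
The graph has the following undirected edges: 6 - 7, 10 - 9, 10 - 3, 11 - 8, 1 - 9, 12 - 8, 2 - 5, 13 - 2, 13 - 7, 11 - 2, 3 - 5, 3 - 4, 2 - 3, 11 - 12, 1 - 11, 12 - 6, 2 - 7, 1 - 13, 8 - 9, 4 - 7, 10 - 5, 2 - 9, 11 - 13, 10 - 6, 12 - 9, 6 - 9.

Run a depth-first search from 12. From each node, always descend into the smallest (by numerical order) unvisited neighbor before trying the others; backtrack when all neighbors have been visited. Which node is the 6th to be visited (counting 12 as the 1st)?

4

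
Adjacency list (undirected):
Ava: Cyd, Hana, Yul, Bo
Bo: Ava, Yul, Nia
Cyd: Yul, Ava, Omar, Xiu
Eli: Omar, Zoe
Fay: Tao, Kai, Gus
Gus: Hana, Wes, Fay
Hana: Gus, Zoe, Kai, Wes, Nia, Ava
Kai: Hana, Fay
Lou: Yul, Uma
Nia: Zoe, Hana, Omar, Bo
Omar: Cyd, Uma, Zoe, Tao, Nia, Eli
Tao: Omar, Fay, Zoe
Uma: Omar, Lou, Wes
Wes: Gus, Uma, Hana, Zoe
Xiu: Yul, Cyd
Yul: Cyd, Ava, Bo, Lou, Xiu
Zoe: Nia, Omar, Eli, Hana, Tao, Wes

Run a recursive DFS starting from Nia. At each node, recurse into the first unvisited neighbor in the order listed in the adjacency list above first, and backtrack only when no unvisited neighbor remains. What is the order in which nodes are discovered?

Visit Nia
Nia → Zoe
Zoe → Omar
Omar → Cyd
Cyd → Yul
Yul → Ava
Ava → Hana
Hana → Gus
Gus → Wes
Wes → Uma
Uma → Lou
Gus → Fay
Fay → Tao
Fay → Kai
Ava → Bo
Yul → Xiu
Omar → Eli

Nia Zoe Omar Cyd Yul Ava Hana Gus Wes Uma Lou Fay Tao Kai Bo Xiu Eli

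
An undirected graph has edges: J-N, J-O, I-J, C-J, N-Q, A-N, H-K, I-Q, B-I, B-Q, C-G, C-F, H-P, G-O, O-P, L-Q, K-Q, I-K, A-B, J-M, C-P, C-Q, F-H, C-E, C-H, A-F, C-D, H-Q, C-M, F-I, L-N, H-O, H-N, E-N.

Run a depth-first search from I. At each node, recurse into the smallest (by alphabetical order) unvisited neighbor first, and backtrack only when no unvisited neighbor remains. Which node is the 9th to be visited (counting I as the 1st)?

H

Visit I
I → B
B → A
A → F
F → C
C → D
C → E
E → N
N → H
H → K
K → Q
Q → L
H → O
O → G
O → J
J → M
O → P

Visit order: I, B, A, F, C, D, E, N, H, K, Q, L, O, G, J, M, P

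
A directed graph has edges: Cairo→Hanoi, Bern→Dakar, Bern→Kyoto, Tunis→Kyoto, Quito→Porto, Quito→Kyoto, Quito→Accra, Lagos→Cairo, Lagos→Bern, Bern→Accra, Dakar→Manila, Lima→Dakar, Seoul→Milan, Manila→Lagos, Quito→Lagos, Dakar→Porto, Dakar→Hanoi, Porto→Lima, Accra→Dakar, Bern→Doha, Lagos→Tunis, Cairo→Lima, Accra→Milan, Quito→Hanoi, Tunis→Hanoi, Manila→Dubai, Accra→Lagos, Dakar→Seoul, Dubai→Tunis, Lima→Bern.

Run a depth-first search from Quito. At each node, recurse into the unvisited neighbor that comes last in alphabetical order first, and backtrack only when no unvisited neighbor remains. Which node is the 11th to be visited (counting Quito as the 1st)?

Hanoi

Visit Quito
Quito → Porto
Porto → Lima
Lima → Dakar
Dakar → Seoul
Seoul → Milan
Dakar → Manila
Manila → Lagos
Lagos → Tunis
Tunis → Kyoto
Tunis → Hanoi
Lagos → Cairo
Lagos → Bern
Bern → Doha
Bern → Accra
Manila → Dubai

Visit order: Quito, Porto, Lima, Dakar, Seoul, Milan, Manila, Lagos, Tunis, Kyoto, Hanoi, Cairo, Bern, Doha, Accra, Dubai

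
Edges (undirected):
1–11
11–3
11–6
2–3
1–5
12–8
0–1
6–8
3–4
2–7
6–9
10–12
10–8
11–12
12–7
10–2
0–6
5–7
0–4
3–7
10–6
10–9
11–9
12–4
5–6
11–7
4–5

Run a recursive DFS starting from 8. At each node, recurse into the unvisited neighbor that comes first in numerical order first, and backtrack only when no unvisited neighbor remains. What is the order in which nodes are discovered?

8, 6, 0, 1, 5, 4, 3, 2, 7, 11, 9, 10, 12

Visit 8
8 → 6
6 → 0
0 → 1
1 → 5
5 → 4
4 → 3
3 → 2
2 → 7
7 → 11
11 → 9
9 → 10
10 → 12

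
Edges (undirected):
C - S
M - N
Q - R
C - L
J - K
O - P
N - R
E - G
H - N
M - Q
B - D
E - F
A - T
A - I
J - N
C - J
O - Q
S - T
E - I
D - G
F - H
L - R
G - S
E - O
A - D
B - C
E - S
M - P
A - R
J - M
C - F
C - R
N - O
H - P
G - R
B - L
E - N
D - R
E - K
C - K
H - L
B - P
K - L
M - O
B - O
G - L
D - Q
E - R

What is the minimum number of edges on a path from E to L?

Level 0: E
Level 1: F, G, I, K, N, O, R, S
Level 2: A, B, C, D, H, J, L, M, P, Q, T
L first appears at level 2.

2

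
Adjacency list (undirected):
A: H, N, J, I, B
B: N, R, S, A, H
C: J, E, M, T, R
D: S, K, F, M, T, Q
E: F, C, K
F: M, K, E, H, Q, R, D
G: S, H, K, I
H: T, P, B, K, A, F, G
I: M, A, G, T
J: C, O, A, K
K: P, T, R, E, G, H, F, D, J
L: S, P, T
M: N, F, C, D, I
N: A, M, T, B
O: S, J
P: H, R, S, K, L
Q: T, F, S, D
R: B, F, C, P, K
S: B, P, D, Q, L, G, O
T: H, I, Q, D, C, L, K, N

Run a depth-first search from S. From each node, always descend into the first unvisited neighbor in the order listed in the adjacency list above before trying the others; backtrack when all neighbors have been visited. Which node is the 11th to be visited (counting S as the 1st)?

Visit S
S → B
B → N
N → A
A → H
H → T
T → I
I → M
M → F
F → K
K → P
P → R
R → C
C → J
J → O
C → E
P → L
K → G
K → D
D → Q

Visit order: S, B, N, A, H, T, I, M, F, K, P, R, C, J, O, E, L, G, D, Q

P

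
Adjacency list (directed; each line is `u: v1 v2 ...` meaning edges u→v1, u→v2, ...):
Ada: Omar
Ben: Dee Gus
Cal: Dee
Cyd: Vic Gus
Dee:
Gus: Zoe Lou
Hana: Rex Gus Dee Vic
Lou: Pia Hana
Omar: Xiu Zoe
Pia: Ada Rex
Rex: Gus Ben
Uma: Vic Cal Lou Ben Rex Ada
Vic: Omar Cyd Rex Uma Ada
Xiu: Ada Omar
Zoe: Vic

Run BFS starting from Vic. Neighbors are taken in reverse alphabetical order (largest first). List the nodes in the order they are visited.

Vic, Uma, Rex, Omar, Cyd, Ada, Lou, Cal, Ben, Gus, Zoe, Xiu, Pia, Hana, Dee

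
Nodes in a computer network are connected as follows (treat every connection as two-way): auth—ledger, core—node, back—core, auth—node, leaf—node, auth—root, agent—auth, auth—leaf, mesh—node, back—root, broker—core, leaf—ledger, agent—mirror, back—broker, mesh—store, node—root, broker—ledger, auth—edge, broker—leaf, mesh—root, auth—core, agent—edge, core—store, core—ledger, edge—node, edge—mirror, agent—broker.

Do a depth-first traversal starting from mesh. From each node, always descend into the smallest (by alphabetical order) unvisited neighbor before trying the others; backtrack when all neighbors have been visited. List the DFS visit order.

Visit mesh
mesh → node
node → auth
auth → agent
agent → broker
broker → back
back → core
core → ledger
ledger → leaf
core → store
back → root
agent → edge
edge → mirror

mesh → node → auth → agent → broker → back → core → ledger → leaf → store → root → edge → mirror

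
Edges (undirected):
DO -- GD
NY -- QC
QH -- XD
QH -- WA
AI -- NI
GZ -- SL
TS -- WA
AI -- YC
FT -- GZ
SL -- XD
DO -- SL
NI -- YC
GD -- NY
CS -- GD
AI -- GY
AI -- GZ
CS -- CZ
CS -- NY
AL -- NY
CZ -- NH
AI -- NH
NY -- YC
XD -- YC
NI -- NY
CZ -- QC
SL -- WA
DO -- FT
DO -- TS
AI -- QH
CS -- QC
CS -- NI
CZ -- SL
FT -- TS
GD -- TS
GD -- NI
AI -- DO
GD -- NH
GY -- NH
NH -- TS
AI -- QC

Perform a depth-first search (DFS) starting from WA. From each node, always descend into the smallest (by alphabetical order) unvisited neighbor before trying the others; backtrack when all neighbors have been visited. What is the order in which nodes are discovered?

WA -> QH -> AI -> DO -> FT -> GZ -> SL -> CZ -> CS -> GD -> NH -> GY -> TS -> NI -> NY -> AL -> QC -> YC -> XD

Visit WA
WA → QH
QH → AI
AI → DO
DO → FT
FT → GZ
GZ → SL
SL → CZ
CZ → CS
CS → GD
GD → NH
NH → GY
NH → TS
GD → NI
NI → NY
NY → AL
NY → QC
NY → YC
YC → XD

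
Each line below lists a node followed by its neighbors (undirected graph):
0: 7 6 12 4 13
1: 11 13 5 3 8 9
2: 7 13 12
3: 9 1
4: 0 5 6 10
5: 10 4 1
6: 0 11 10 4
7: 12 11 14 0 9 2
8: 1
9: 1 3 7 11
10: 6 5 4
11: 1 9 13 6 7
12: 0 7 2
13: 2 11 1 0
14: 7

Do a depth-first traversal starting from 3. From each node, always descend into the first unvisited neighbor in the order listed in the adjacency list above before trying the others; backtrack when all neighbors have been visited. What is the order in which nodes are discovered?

3, 9, 1, 11, 13, 2, 7, 12, 0, 6, 10, 5, 4, 14, 8

Visit 3
3 → 9
9 → 1
1 → 11
11 → 13
13 → 2
2 → 7
7 → 12
12 → 0
0 → 6
6 → 10
10 → 5
5 → 4
7 → 14
1 → 8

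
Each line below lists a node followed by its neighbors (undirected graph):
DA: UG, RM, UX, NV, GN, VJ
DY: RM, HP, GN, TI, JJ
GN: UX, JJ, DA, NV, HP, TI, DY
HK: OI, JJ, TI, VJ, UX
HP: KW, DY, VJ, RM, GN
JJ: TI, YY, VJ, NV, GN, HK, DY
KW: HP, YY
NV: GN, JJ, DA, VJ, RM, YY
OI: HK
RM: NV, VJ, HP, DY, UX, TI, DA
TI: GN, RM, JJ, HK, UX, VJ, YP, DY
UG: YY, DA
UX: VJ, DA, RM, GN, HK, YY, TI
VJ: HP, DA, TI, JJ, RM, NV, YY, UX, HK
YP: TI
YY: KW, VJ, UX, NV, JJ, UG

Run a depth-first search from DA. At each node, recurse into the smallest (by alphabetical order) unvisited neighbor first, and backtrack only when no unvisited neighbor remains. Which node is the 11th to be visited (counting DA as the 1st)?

Visit DA
DA → GN
GN → DY
DY → HP
HP → KW
KW → YY
YY → JJ
JJ → HK
HK → OI
HK → TI
TI → RM
RM → NV
NV → VJ
VJ → UX
TI → YP
YY → UG

Visit order: DA, GN, DY, HP, KW, YY, JJ, HK, OI, TI, RM, NV, VJ, UX, YP, UG

RM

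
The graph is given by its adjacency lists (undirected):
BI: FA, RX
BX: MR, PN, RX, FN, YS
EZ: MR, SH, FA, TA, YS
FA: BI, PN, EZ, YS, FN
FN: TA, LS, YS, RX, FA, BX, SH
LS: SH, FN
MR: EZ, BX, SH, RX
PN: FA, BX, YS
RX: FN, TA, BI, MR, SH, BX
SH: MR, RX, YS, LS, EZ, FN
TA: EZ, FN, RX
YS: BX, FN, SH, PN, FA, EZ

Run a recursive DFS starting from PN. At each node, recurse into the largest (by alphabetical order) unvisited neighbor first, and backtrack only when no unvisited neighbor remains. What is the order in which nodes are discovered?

PN, YS, SH, RX, TA, FN, LS, FA, EZ, MR, BX, BI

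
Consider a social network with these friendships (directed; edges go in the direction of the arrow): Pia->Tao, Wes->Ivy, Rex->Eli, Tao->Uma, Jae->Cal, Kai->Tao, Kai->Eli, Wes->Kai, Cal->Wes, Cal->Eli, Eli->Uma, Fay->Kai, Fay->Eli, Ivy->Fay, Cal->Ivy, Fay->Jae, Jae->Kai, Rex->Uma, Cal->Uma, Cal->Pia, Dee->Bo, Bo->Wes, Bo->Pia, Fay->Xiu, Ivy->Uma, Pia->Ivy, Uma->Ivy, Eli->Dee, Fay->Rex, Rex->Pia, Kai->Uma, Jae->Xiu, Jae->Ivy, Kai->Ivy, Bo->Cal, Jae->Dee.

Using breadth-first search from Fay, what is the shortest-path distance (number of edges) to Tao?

Level 0: Fay
Level 1: Eli, Jae, Kai, Rex, Xiu
Level 2: Cal, Dee, Ivy, Pia, Tao, Uma
Level 3: Bo, Wes
Tao first appears at level 2.

2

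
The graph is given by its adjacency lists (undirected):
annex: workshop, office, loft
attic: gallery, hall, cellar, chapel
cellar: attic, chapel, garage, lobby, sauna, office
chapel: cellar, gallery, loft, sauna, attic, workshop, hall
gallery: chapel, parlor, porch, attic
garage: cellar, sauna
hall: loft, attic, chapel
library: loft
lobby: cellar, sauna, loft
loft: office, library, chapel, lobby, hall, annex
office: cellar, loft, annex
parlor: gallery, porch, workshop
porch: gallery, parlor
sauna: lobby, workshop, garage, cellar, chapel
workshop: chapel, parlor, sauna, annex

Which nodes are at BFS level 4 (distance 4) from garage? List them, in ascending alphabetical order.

library, porch

Level 0: garage
Level 1: cellar, sauna
Level 2: attic, chapel, lobby, office, workshop
Level 3: annex, gallery, hall, loft, parlor
Level 4: library, porch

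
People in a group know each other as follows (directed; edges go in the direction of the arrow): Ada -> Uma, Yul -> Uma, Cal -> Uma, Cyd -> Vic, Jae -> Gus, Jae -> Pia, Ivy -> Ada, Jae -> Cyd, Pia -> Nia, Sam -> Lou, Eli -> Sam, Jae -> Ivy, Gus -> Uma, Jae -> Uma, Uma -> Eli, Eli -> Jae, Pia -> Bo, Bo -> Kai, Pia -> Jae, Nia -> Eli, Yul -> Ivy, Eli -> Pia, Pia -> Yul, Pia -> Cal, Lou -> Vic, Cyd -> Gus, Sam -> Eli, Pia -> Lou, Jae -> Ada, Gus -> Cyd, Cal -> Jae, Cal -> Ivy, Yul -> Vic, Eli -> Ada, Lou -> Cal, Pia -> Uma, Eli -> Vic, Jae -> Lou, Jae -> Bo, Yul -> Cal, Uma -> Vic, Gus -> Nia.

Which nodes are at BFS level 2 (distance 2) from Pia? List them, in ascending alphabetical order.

Level 0: Pia
Level 1: Bo, Cal, Jae, Lou, Nia, Uma, Yul
Level 2: Ada, Cyd, Eli, Gus, Ivy, Kai, Vic
Level 3: Sam

Ada, Cyd, Eli, Gus, Ivy, Kai, Vic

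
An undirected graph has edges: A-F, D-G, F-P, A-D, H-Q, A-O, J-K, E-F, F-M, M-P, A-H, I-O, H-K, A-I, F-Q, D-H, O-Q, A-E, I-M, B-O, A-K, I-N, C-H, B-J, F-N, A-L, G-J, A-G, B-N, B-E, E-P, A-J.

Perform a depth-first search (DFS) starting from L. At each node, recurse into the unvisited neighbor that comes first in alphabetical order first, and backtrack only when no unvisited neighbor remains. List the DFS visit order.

L, A, D, G, J, B, E, F, M, I, N, O, Q, H, C, K, P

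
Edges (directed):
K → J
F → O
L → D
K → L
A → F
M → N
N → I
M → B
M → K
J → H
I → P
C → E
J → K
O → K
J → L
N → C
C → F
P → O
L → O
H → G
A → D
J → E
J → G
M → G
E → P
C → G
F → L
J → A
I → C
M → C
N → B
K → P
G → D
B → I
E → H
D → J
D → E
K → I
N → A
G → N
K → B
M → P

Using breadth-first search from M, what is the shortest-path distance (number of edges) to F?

Level 0: M
Level 1: B, C, G, K, N, P
Level 2: A, D, E, F, I, J, L, O
Level 3: H
F first appears at level 2.

2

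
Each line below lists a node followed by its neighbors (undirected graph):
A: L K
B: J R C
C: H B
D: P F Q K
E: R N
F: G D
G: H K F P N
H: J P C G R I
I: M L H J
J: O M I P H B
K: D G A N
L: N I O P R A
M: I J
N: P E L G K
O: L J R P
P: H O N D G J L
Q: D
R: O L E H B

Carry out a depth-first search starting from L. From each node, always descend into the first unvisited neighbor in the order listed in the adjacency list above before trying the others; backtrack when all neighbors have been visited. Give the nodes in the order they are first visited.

L, N, P, H, J, O, R, E, B, C, M, I, G, K, D, F, Q, A

Visit L
L → N
N → P
P → H
H → J
J → O
O → R
R → E
R → B
B → C
J → M
M → I
H → G
G → K
K → D
D → F
D → Q
K → A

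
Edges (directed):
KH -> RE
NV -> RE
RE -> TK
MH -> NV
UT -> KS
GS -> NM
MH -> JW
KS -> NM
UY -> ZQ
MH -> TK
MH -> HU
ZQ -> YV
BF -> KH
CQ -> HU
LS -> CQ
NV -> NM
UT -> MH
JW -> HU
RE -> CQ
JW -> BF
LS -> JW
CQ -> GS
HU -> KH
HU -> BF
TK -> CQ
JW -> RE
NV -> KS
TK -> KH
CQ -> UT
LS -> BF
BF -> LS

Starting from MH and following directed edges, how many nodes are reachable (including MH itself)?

BFS from MH visits: MH, TK, NV, JW, HU, KH, CQ, RE, NM, KS, BF, UT, GS, LS
Reachable nodes: 14 of 17 total.

14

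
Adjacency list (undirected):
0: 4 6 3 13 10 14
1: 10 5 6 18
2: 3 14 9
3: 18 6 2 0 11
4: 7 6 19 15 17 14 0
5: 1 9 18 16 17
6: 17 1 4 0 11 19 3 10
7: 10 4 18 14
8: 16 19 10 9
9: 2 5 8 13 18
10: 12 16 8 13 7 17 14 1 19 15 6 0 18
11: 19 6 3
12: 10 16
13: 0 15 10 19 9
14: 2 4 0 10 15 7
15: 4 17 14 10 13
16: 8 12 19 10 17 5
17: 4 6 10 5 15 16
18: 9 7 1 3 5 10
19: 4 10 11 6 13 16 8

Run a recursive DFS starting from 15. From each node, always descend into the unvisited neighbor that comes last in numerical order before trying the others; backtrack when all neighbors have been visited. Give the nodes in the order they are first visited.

Visit 15
15 → 17
17 → 16
16 → 19
19 → 13
13 → 10
10 → 18
18 → 9
9 → 8
9 → 5
5 → 1
1 → 6
6 → 11
11 → 3
3 → 2
2 → 14
14 → 7
7 → 4
4 → 0
10 → 12

15 -> 17 -> 16 -> 19 -> 13 -> 10 -> 18 -> 9 -> 8 -> 5 -> 1 -> 6 -> 11 -> 3 -> 2 -> 14 -> 7 -> 4 -> 0 -> 12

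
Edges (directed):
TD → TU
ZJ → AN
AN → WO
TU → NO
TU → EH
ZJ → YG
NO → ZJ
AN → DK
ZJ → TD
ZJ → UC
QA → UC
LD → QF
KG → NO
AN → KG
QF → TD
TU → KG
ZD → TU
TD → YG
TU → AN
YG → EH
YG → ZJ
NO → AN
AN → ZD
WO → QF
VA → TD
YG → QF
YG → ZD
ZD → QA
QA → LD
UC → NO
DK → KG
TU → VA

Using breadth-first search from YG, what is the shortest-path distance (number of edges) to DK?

Level 0: YG
Level 1: EH, QF, ZD, ZJ
Level 2: AN, QA, TD, TU, UC
Level 3: DK, KG, LD, NO, VA, WO
DK first appears at level 3.

3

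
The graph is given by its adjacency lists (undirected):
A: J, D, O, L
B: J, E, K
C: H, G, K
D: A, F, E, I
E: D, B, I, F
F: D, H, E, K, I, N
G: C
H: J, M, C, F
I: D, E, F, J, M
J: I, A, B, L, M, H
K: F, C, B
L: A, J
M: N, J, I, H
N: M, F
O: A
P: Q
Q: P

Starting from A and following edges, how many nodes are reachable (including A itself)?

15

BFS from A visits: A, O, L, J, D, M, I, H, B, F, E, N, C, K, G
Reachable nodes: 15 of 17 total.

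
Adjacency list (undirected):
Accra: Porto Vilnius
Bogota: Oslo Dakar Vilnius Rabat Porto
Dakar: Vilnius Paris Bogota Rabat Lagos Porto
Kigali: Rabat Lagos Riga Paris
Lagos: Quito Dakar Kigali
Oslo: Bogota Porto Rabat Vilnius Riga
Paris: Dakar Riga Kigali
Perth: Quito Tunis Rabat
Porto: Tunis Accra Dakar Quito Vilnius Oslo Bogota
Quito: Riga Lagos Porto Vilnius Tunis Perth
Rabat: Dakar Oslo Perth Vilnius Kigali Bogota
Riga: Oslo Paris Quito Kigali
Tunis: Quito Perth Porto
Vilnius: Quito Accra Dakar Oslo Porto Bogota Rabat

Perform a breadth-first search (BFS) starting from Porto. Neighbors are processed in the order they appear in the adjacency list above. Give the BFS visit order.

Porto → Tunis → Accra → Dakar → Quito → Vilnius → Oslo → Bogota → Perth → Paris → Rabat → Lagos → Riga → Kigali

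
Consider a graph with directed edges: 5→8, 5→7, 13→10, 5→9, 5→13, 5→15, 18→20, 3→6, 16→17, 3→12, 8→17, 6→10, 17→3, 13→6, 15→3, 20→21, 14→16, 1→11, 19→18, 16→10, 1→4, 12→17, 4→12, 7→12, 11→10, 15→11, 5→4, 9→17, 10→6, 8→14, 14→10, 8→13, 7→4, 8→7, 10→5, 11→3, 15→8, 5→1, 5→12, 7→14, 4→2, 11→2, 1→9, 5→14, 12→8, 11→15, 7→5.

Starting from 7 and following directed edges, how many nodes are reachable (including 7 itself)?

17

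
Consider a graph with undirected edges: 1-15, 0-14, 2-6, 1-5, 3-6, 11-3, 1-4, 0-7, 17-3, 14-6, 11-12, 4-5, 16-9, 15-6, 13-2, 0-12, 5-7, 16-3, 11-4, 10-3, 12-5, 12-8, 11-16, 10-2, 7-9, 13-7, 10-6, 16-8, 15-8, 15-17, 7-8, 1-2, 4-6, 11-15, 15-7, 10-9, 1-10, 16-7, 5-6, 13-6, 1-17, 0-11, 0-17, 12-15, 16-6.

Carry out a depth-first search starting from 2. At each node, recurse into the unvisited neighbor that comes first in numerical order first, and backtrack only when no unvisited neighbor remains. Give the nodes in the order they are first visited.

2 -> 1 -> 4 -> 5 -> 6 -> 3 -> 10 -> 9 -> 7 -> 0 -> 11 -> 12 -> 8 -> 15 -> 17 -> 16 -> 14 -> 13

Visit 2
2 → 1
1 → 4
4 → 5
5 → 6
6 → 3
3 → 10
10 → 9
9 → 7
7 → 0
0 → 11
11 → 12
12 → 8
8 → 15
15 → 17
8 → 16
0 → 14
7 → 13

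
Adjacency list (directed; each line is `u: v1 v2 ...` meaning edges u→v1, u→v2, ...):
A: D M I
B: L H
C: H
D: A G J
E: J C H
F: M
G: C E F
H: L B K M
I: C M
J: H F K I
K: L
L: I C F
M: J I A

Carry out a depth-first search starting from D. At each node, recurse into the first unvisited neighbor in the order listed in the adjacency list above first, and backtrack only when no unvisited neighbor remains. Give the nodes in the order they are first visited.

D, A, M, J, H, L, I, C, F, B, K, G, E

Visit D
D → A
A → M
M → J
J → H
H → L
L → I
I → C
L → F
H → B
H → K
D → G
G → E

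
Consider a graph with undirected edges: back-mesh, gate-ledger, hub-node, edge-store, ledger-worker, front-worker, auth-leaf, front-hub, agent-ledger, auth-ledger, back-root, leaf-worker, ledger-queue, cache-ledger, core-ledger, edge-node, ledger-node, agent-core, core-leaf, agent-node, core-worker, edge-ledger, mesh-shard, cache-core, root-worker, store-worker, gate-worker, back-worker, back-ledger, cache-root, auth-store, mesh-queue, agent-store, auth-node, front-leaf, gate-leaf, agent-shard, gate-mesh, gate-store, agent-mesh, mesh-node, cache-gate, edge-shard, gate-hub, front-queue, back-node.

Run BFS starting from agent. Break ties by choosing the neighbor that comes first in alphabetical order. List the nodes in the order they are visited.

agent → core → ledger → mesh → node → shard → store → cache → leaf → worker → auth → back → edge → gate → queue → hub → root → front

Visit agent; enqueue core, ledger, mesh, node, shard, store → queue [core, ledger, mesh, node, shard, store]
Visit core; enqueue cache, leaf, worker → queue [ledger, mesh, node, shard, store, cache, leaf, worker]
Visit ledger; enqueue auth, back, edge, gate, queue → queue [mesh, node, shard, store, cache, leaf, worker, auth, back, edge, gate, queue]
Visit mesh → queue [node, shard, store, cache, leaf, worker, auth, back, edge, gate, queue]
Visit node; enqueue hub → queue [shard, store, cache, leaf, worker, auth, back, edge, gate, queue, hub]
Visit shard → queue [store, cache, leaf, worker, auth, back, edge, gate, queue, hub]
Visit store → queue [cache, leaf, worker, auth, back, edge, gate, queue, hub]
Visit cache; enqueue root → queue [leaf, worker, auth, back, edge, gate, queue, hub, root]
Visit leaf; enqueue front → queue [worker, auth, back, edge, gate, queue, hub, root, front]
Visit worker → queue [auth, back, edge, gate, queue, hub, root, front]
Visit auth → queue [back, edge, gate, queue, hub, root, front]
Visit back → queue [edge, gate, queue, hub, root, front]
Visit edge → queue [gate, queue, hub, root, front]
Visit gate → queue [queue, hub, root, front]
Visit queue → queue [hub, root, front]
Visit hub → queue [root, front]
Visit root → queue [front]
Visit front → queue []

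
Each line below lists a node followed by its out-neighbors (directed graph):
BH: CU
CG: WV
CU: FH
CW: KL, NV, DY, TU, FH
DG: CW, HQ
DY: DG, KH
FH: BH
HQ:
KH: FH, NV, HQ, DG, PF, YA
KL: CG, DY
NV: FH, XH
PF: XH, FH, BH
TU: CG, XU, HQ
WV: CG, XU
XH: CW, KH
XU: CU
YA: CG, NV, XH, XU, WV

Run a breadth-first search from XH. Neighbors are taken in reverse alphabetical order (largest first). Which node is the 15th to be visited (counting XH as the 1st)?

Visit XH; enqueue KH, CW → queue [KH, CW]
Visit KH; enqueue YA, PF, NV, HQ, FH, DG → queue [CW, YA, PF, NV, HQ, FH, DG]
Visit CW; enqueue TU, KL, DY → queue [YA, PF, NV, HQ, FH, DG, TU, KL, DY]
Visit YA; enqueue XU, WV, CG → queue [PF, NV, HQ, FH, DG, TU, KL, DY, XU, WV, CG]
Visit PF; enqueue BH → queue [NV, HQ, FH, DG, TU, KL, DY, XU, WV, CG, BH]
Visit NV → queue [HQ, FH, DG, TU, KL, DY, XU, WV, CG, BH]
Visit HQ → queue [FH, DG, TU, KL, DY, XU, WV, CG, BH]
Visit FH → queue [DG, TU, KL, DY, XU, WV, CG, BH]
Visit DG → queue [TU, KL, DY, XU, WV, CG, BH]
Visit TU → queue [KL, DY, XU, WV, CG, BH]
Visit KL → queue [DY, XU, WV, CG, BH]
Visit DY → queue [XU, WV, CG, BH]
Visit XU; enqueue CU → queue [WV, CG, BH, CU]
Visit WV → queue [CG, BH, CU]
Visit CG → queue [BH, CU]
Visit BH → queue [CU]
Visit CU → queue []

Visit order: XH, KH, CW, YA, PF, NV, HQ, FH, DG, TU, KL, DY, XU, WV, CG, BH, CU

CG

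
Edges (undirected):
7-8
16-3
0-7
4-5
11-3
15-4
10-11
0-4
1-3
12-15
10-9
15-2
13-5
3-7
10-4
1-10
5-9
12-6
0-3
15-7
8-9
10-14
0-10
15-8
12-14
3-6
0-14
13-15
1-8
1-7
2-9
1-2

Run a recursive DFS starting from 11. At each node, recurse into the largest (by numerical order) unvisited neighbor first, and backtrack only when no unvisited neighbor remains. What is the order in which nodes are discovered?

11 -> 10 -> 14 -> 12 -> 15 -> 13 -> 5 -> 9 -> 8 -> 7 -> 3 -> 16 -> 6 -> 1 -> 2 -> 0 -> 4

Visit 11
11 → 10
10 → 14
14 → 12
12 → 15
15 → 13
13 → 5
5 → 9
9 → 8
8 → 7
7 → 3
3 → 16
3 → 6
3 → 1
1 → 2
3 → 0
0 → 4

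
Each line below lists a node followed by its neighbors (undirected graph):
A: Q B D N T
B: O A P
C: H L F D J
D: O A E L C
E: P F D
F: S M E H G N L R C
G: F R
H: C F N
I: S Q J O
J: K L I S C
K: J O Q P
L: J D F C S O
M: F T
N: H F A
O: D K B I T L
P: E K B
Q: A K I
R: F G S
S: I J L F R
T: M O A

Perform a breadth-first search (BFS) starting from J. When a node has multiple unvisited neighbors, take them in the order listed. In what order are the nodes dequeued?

Visit J; enqueue K, L, I, S, C → queue [K, L, I, S, C]
Visit K; enqueue O, Q, P → queue [L, I, S, C, O, Q, P]
Visit L; enqueue D, F → queue [I, S, C, O, Q, P, D, F]
Visit I → queue [S, C, O, Q, P, D, F]
Visit S; enqueue R → queue [C, O, Q, P, D, F, R]
Visit C; enqueue H → queue [O, Q, P, D, F, R, H]
Visit O; enqueue B, T → queue [Q, P, D, F, R, H, B, T]
Visit Q; enqueue A → queue [P, D, F, R, H, B, T, A]
Visit P; enqueue E → queue [D, F, R, H, B, T, A, E]
Visit D → queue [F, R, H, B, T, A, E]
Visit F; enqueue M, G, N → queue [R, H, B, T, A, E, M, G, N]
Visit R → queue [H, B, T, A, E, M, G, N]
Visit H → queue [B, T, A, E, M, G, N]
Visit B → queue [T, A, E, M, G, N]
Visit T → queue [A, E, M, G, N]
Visit A → queue [E, M, G, N]
Visit E → queue [M, G, N]
Visit M → queue [G, N]
Visit G → queue [N]
Visit N → queue []

J, K, L, I, S, C, O, Q, P, D, F, R, H, B, T, A, E, M, G, N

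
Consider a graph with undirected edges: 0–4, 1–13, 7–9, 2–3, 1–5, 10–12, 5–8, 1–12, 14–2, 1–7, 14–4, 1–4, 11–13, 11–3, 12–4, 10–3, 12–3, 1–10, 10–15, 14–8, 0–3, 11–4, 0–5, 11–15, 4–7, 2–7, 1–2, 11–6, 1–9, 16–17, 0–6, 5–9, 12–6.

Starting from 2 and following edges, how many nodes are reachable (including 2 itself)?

BFS from 2 visits: 2, 14, 7, 3, 1, 8, 4, 9, 12, 11, 10, 0, 13, 5, 6, 15
Reachable nodes: 16 of 18 total.

16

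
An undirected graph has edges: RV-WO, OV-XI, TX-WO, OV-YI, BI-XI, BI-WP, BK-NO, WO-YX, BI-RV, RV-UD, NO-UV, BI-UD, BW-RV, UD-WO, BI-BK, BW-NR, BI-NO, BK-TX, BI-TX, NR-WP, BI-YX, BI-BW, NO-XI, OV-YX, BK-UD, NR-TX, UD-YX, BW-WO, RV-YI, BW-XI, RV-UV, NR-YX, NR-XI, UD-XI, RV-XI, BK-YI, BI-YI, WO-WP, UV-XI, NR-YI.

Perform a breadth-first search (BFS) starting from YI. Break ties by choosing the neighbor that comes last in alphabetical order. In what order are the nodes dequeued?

YI -> RV -> OV -> NR -> BK -> BI -> XI -> WO -> UV -> UD -> BW -> YX -> WP -> TX -> NO

Visit YI; enqueue RV, OV, NR, BK, BI → queue [RV, OV, NR, BK, BI]
Visit RV; enqueue XI, WO, UV, UD, BW → queue [OV, NR, BK, BI, XI, WO, UV, UD, BW]
Visit OV; enqueue YX → queue [NR, BK, BI, XI, WO, UV, UD, BW, YX]
Visit NR; enqueue WP, TX → queue [BK, BI, XI, WO, UV, UD, BW, YX, WP, TX]
Visit BK; enqueue NO → queue [BI, XI, WO, UV, UD, BW, YX, WP, TX, NO]
Visit BI → queue [XI, WO, UV, UD, BW, YX, WP, TX, NO]
Visit XI → queue [WO, UV, UD, BW, YX, WP, TX, NO]
Visit WO → queue [UV, UD, BW, YX, WP, TX, NO]
Visit UV → queue [UD, BW, YX, WP, TX, NO]
Visit UD → queue [BW, YX, WP, TX, NO]
Visit BW → queue [YX, WP, TX, NO]
Visit YX → queue [WP, TX, NO]
Visit WP → queue [TX, NO]
Visit TX → queue [NO]
Visit NO → queue []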